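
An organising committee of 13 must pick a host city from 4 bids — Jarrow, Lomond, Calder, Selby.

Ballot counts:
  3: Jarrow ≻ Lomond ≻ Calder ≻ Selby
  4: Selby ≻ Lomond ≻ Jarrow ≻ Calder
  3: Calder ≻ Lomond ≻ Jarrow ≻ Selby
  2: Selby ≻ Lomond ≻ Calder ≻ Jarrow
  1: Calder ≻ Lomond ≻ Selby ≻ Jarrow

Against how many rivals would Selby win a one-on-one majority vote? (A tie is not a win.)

1

Selby against each rival (13 organisers):
Selby–Jarrow: Selby 7–6.
Selby–Lomond: Lomond 7–6.
Selby vs Calder: 6 to 7, Calder.
Selby beats Jarrow; loses to Lomond, Calder — 1 pairwise win.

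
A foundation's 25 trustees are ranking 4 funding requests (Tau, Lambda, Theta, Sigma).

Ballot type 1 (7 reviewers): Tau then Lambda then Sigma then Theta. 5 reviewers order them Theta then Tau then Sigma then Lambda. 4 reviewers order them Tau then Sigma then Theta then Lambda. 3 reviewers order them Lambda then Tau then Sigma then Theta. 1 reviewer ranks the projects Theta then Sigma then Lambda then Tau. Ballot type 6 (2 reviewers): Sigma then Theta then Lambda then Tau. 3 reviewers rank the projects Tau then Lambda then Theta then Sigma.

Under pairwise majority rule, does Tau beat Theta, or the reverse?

Tau

Ballots ranking Tau above Theta: 7 + 4 + 3 + 3 = 17.
Ballots ranking Theta above Tau: 25 − 17 = 8.
Tau wins the head-to-head 17–8.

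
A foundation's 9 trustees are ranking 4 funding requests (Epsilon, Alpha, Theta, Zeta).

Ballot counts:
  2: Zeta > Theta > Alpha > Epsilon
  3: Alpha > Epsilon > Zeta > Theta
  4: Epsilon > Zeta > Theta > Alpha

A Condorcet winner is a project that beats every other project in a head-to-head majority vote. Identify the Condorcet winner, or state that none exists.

Check each pair by majority over 9 ballots:
Epsilon vs Alpha: 4 to 5, Alpha.
Epsilon vs Theta: 7 to 2, Epsilon.
Epsilon vs Zeta: 3+4 = 7 for Epsilon, 2 for Zeta — Epsilon by 7–2.
Alpha vs Theta: Alpha preferred on 3 ballots; Theta wins 6–3.
Alpha vs Zeta: Alpha is ranked higher on 3 ballots, Zeta on 6. Zeta wins 6–3.
Theta vs Zeta: 0 for Theta, 9 for Zeta — Zeta by 9–0.
Each project drops at least one matchup (Epsilon loses to Alpha; Alpha loses to Theta; Theta loses to Epsilon; Zeta loses to Epsilon); the cycle Epsilon beats Theta beats Alpha beats Epsilon rules out a Condorcet winner.

none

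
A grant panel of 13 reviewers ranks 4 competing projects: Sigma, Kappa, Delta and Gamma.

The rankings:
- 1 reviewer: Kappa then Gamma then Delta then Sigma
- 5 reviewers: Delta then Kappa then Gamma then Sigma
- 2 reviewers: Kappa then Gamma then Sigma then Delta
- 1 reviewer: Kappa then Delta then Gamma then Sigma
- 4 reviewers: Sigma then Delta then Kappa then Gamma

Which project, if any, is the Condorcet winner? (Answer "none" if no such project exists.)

Delta

Check each pair by majority over 13 ballots:
Sigma vs Kappa: Kappa, 9–4.
Sigma vs Delta: Delta, 7–6.
Sigma vs Gamma: Gamma wins 9–4.
Kappa vs Delta: Delta wins 9–4.
Kappa–Gamma: Kappa 13–0.
Delta vs Gamma: Delta, 10–3.
Delta wins every pairwise contest, so Delta is the Condorcet winner.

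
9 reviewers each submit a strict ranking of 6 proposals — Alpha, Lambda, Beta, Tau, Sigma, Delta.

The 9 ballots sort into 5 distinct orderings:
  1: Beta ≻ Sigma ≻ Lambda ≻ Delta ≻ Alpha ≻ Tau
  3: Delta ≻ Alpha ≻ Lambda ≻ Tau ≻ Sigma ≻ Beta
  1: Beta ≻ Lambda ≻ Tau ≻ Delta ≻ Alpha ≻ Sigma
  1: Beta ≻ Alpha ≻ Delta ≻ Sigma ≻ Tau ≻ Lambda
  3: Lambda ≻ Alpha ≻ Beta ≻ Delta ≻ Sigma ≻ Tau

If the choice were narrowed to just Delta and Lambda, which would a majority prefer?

Lambda

Ballots ranking Delta above Lambda: 3 + 1 = 4.
Ballots ranking Lambda above Delta: 9 − 4 = 5.
Lambda wins the head-to-head 5–4.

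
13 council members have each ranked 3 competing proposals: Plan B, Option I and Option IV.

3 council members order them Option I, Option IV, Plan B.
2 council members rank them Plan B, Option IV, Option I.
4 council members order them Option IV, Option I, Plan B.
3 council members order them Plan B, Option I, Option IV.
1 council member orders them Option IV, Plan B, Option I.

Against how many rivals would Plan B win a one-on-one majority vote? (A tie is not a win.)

0

Plan B against each rival (13 council members):
Plan B vs Option I: Option I, 7–6.
Plan B vs Option IV: Option IV wins 8–5.
Plan B beats no one; loses to Option I, Option IV — 0 pairwise wins.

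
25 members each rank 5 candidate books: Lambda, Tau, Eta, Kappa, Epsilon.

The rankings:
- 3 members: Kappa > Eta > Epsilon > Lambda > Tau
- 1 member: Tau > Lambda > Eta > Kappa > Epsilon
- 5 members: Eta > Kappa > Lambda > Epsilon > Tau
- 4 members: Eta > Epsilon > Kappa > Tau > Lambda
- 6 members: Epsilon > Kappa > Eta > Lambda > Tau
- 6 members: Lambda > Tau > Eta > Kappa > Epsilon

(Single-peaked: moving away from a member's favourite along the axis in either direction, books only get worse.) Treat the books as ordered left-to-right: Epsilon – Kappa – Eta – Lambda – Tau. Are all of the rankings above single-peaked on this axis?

Axis positions: Epsilon=1, Kappa=2, Eta=3, Lambda=4, Tau=5.
Group 1 (peak Kappa at position 2): ranking walks positions 2-3-1-4-5, expanding outward from the peak — single-peaked.
Group 2 (peak Tau at position 5): ranking walks positions 5-4-3-2-1, expanding outward from the peak — single-peaked.
Group 3 (peak Eta at position 3): ranking walks positions 3-2-4-1-5, expanding outward from the peak — single-peaked.
Group 4: ranking walks positions 3-1-2-5-4; Epsilon is ranked above Kappa even though Kappa lies between Epsilon and the peak Eta on the axis — preferences dip and rise again. Not single-peaked.
Group 5 (peak Epsilon at position 1): ranking walks positions 1-2-3-4-5, expanding outward from the peak — single-peaked.
Group 6 (peak Lambda at position 4): ranking walks positions 4-5-3-2-1, expanding outward from the peak — single-peaked.
Group 4 violates single-peakedness, so the profile is not single-peaked on this axis.

no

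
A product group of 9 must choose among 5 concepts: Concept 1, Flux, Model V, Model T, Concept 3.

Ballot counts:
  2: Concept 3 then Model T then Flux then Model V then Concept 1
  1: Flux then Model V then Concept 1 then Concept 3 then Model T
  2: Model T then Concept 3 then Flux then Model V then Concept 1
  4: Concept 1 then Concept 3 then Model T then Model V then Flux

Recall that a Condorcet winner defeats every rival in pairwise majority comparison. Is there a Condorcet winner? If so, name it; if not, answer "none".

none

Check each pair by majority over 9 ballots:
Concept 1 vs Flux: Flux, 5–4.
Concept 1 vs Model V: Model V wins 5–4.
Concept 1 vs Model T: Concept 1 wins 5–4.
Concept 1 vs Concept 3: Concept 1, 5–4.
Flux vs Model V: Flux wins 5–4.
Flux–Model T: Model T 8–1.
Flux vs Concept 3: Concept 3 wins 8–1.
Model V–Model T: Model T 8–1.
Model V–Concept 3: Concept 3 8–1.
Model T–Concept 3: Concept 3 7–2.
Each design drops at least one matchup (Concept 1 loses to Flux; Flux loses to Model T; Model V loses to Flux; Model T loses to Concept 1; Concept 3 loses to Concept 1); the cycle Concept 1 beats Model T beats Flux beats Concept 1 rules out a Condorcet winner.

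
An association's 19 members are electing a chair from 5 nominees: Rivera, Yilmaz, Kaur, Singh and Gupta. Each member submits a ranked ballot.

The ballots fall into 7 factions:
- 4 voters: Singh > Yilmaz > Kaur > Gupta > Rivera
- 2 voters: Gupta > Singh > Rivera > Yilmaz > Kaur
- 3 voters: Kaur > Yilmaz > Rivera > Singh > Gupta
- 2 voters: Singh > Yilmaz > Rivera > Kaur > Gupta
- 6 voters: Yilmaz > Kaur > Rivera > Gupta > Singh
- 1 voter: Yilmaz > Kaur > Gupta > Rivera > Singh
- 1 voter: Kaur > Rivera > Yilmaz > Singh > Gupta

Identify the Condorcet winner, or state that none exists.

Head-to-head results (19 voters):
Rivera vs Yilmaz: Rivera preferred on 2+1 = 3 ballots; Yilmaz wins 16–3.
Rivera vs Kaur: Rivera preferred on 2+2 = 4 ballots; Kaur wins 15–4.
Rivera vs Singh: 11 to 8, Rivera.
Rivera vs Gupta: 3+2+6+1 = 12 for Rivera, 7 for Gupta — Rivera by 12–7.
Yilmaz vs Kaur: Yilmaz is ranked higher on 4+2+2+6+1 = 15 ballots, Kaur on 4. Yilmaz wins 15–4.
Yilmaz vs Singh: Yilmaz preferred on 3+6+1+1 = 11 ballots; Yilmaz wins 11–8.
Yilmaz vs Gupta: Yilmaz is ranked higher on 4+3+2+6+1+1 = 17 ballots, Gupta on 2. Yilmaz wins 17–2.
Kaur vs Singh: Kaur is ranked higher on 3+6+1+1 = 11 ballots, Singh on 8. Kaur wins 11–8.
Kaur vs Gupta: Kaur preferred on 4+3+2+6+1+1 = 17 ballots; Kaur wins 17–2.
Singh vs Gupta: 10 to 9, Singh.
Only Yilmaz has no losses; Yilmaz is the Condorcet winner.

Yilmaz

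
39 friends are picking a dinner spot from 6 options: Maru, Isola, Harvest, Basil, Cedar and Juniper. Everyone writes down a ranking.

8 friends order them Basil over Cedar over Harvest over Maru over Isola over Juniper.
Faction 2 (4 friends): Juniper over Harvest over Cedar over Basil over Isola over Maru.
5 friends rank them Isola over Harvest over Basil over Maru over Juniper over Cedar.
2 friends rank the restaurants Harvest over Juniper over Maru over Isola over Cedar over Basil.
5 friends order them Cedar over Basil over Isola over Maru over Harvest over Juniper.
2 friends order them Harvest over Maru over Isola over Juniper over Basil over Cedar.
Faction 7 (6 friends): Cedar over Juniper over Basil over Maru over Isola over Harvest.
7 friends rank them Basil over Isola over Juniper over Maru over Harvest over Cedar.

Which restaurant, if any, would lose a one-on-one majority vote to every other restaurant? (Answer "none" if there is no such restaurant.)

none

Head-to-head results (39 friends):
Maru vs Isola: Isola wins 21–18.
Maru vs Harvest: Maru preferred on 5+6+7 = 18 ballots; Harvest wins 21–18.
Maru vs Basil: Basil wins 35–4.
Maru–Cedar: Cedar 23–16.
Maru vs Juniper: 20 to 19, Maru.
Isola vs Harvest: 23 to 16, Isola.
Isola vs Basil: 5+2+2 = 9 for Isola, 30 for Basil — Basil by 30–9.
Isola vs Cedar: Cedar, 23–16.
Isola vs Juniper: Isola preferred on 8+5+5+2+7 = 27 ballots; Isola wins 27–12.
Harvest vs Basil: Basil, 26–13.
Harvest vs Cedar: 20 to 19, Harvest.
Harvest vs Juniper: Harvest, 22–17.
Basil–Cedar: Basil 22–17.
Basil vs Juniper: Basil, 25–14.
Cedar vs Juniper: Juniper wins 20–19.
No restaurant is winless: Maru beats Juniper; Isola beats Maru; Harvest beats Maru; Basil beats Maru; Cedar beats Maru; Juniper beats Cedar. There is no Condorcet loser.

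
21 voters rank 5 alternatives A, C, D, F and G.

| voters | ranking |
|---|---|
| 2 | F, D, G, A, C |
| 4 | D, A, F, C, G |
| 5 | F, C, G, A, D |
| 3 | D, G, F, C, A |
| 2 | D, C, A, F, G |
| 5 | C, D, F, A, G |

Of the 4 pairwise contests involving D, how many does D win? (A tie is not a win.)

4

D against each rival (21 voters):
D vs A: 16 to 5, D.
D vs C: D preferred on 2+4+3+2 = 11 ballots; D wins 11–10.
D vs F: 14 to 7, D.
D vs G: D wins 16–5.
D beats A, C, F, G — 4 pairwise wins.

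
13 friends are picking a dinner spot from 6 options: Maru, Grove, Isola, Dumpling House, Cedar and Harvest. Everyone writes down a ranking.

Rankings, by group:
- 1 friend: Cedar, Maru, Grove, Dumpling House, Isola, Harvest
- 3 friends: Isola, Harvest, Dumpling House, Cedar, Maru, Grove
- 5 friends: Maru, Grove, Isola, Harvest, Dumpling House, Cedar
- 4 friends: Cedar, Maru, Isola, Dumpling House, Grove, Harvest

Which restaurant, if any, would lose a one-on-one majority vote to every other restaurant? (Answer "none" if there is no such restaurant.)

Pairwise majorities:
Maru vs Grove: 13 to 0, Maru.
Maru vs Isola: Maru preferred on 1+5+4 = 10 ballots; Maru wins 10–3.
Maru vs Dumpling House: Maru preferred on 1+5+4 = 10 ballots; Maru wins 10–3.
Maru–Cedar: Cedar 8–5.
Maru vs Harvest: Maru, 10–3.
Grove vs Isola: Isola, 7–6.
Grove vs Dumpling House: Grove is ranked higher on 1+5 = 6 ballots, Dumpling House on 7. Dumpling House wins 7–6.
Grove vs Cedar: Cedar wins 8–5.
Grove vs Harvest: Grove preferred on 1+5+4 = 10 ballots; Grove wins 10–3.
Isola vs Dumpling House: Isola, 12–1.
Isola vs Cedar: Isola is ranked higher on 3+5 = 8 ballots, Cedar on 5. Isola wins 8–5.
Isola vs Harvest: Isola wins 13–0.
Dumpling House vs Cedar: Dumpling House wins 8–5.
Dumpling House–Harvest: Harvest 8–5.
Cedar vs Harvest: Harvest, 8–5.
No restaurant is winless: Maru beats Grove; Grove beats Harvest; Isola beats Grove; Dumpling House beats Grove; Cedar beats Maru; Harvest beats Dumpling House. There is no Condorcet loser.

none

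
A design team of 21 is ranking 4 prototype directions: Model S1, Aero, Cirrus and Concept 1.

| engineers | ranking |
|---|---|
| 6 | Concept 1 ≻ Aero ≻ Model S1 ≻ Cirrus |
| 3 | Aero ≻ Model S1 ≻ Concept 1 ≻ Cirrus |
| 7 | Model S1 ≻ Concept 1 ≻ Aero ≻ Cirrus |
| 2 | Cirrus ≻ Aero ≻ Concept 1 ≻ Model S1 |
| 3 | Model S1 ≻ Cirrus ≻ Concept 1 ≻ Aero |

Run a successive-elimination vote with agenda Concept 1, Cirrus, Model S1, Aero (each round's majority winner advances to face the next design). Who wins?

Round 1: Concept 1 vs Cirrus — 16–5, Concept 1 advances.
Round 2: Concept 1 vs Model S1 — 8–13, Model S1 advances.
Round 3: Model S1 vs Aero — 10–11, Aero advances.
The agenda winner is Aero.

Aero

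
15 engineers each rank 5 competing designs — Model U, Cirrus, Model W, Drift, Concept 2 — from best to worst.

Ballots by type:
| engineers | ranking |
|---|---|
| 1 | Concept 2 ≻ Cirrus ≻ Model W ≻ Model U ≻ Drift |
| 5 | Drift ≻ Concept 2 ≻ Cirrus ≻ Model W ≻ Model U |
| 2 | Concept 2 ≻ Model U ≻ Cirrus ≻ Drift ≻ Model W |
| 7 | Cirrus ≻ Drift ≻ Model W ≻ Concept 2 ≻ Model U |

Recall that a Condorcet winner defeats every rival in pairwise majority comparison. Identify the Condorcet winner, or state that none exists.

Check each pair by majority over 15 ballots:
Model U vs Cirrus: Model U is ranked higher on 2 ballots, Cirrus on 13. Cirrus wins 13–2.
Model U vs Model W: Model U preferred on 2 ballots; Model W wins 13–2.
Model U vs Drift: 3 to 12, Drift.
Model U vs Concept 2: Model U preferred on 0 ballots; Concept 2 wins 15–0.
Cirrus vs Model W: 15 to 0, Cirrus.
Cirrus vs Drift: Cirrus preferred on 1+2+7 = 10 ballots; Cirrus wins 10–5.
Cirrus vs Concept 2: 7 to 8, Concept 2.
Model W vs Drift: 1 for Model W, 14 for Drift — Drift by 14–1.
Model W vs Concept 2: 7 for Model W, 8 for Concept 2 — Concept 2 by 8–7.
Drift vs Concept 2: Drift preferred on 5+7 = 12 ballots; Drift wins 12–3.
No design is unbeaten: Model U loses to Cirrus; Cirrus loses to Concept 2; Model W loses to Cirrus; Drift loses to Cirrus; Concept 2 loses to Drift. In particular Cirrus → Drift → Concept 2 → Cirrus is a majority cycle — no Condorcet winner exists.

none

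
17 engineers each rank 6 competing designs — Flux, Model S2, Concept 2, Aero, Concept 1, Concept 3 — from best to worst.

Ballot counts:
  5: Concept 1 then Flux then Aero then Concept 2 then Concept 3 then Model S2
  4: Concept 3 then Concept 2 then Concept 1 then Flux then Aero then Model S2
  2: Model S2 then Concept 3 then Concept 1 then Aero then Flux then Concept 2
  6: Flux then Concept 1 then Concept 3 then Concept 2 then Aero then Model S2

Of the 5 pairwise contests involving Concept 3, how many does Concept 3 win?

3

Concept 3 against each rival (17 engineers):
Concept 3 vs Flux: Flux wins 11–6.
Concept 3 vs Model S2: Concept 3 is ranked higher on 5+4+6 = 15 ballots, Model S2 on 2. Concept 3 wins 15–2.
Concept 3 vs Concept 2: 4+2+6 = 12 for Concept 3, 5 for Concept 2 — Concept 3 by 12–5.
Concept 3 vs Aero: Concept 3 preferred on 4+2+6 = 12 ballots; Concept 3 wins 12–5.
Concept 3–Concept 1: Concept 1 11–6.
Concept 3 beats Model S2, Concept 2, Aero; loses to Flux, Concept 1 — 3 pairwise wins.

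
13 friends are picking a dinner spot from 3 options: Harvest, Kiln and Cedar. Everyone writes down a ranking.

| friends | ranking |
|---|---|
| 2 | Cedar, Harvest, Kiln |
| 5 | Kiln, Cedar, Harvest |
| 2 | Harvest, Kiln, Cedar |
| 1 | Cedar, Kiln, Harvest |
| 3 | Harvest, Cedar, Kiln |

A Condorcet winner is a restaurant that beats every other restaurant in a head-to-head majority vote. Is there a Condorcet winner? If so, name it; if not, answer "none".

Pairwise majorities:
Harvest–Kiln: Harvest 7–6.
Harvest vs Cedar: Cedar, 8–5.
Kiln vs Cedar: Kiln, 7–6.
Every restaurant loses at least once (Harvest loses to Cedar; Kiln loses to Harvest; Cedar loses to Kiln). The majority relation contains the cycle Harvest beats Kiln beats Cedar beats Harvest, so there is no Condorcet winner.

none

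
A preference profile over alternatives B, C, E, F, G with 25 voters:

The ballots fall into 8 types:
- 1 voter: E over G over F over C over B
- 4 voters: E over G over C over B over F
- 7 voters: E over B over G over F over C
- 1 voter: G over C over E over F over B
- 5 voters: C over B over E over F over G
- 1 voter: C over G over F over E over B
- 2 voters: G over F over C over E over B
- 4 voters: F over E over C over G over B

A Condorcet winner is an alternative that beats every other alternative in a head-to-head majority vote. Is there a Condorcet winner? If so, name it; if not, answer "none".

E

Head-to-head results (25 voters):
B vs C: C, 18–7.
B–E: E 20–5.
B vs F: B, 16–9.
B vs G: G wins 13–12.
C vs E: E, 16–9.
C vs F: F wins 14–11.
C vs G: G wins 15–10.
E vs F: E wins 18–7.
E vs G: E wins 21–4.
F vs G: G, 16–9.
E beats each of B, C, F, G — E is the Condorcet winner.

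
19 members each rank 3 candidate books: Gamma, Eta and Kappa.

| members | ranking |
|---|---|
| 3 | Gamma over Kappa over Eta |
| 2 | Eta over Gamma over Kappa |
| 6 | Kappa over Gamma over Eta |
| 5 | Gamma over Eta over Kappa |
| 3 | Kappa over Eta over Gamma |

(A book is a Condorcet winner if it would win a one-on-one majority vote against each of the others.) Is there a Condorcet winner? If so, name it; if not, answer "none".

Gamma

Pairwise majorities:
Gamma vs Eta: Gamma preferred on 3+6+5 = 14 ballots; Gamma wins 14–5.
Gamma vs Kappa: Gamma is ranked higher on 3+2+5 = 10 ballots, Kappa on 9. Gamma wins 10–9.
Eta vs Kappa: 7 to 12, Kappa.
Gamma defeats every rival head-to-head and is the Condorcet winner.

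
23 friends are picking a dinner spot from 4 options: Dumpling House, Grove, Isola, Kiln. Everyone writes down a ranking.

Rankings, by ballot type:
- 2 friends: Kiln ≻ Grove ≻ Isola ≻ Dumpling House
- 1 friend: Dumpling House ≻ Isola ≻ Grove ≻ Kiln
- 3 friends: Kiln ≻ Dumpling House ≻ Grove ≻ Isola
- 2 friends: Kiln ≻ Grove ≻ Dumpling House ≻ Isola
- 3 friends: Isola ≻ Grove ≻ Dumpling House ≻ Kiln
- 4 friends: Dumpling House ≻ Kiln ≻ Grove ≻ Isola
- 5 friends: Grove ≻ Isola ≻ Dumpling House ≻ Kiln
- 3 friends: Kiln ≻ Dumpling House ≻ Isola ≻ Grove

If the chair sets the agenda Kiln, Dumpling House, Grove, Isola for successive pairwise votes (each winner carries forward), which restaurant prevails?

Round 1: Kiln vs Dumpling House — 10–13, Dumpling House advances.
Round 2: Dumpling House vs Grove — 11–12, Grove advances.
Round 3: Grove vs Isola — 16–7, Grove advances.
The agenda winner is Grove.

Grove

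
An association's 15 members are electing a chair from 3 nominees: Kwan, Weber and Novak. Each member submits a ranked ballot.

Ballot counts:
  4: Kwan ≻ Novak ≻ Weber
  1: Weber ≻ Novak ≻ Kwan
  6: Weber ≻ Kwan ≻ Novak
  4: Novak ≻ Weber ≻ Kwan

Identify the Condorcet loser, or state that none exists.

none

Pairwise majorities:
Kwan vs Weber: Kwan preferred on 4 ballots; Weber wins 11–4.
Kwan vs Novak: Kwan is ranked higher on 4+6 = 10 ballots, Novak on 5. Kwan wins 10–5.
Weber vs Novak: 7 to 8, Novak.
Every candidate wins at least one matchup (Kwan beats Novak; Weber beats Kwan; Novak beats Weber), so there is no Condorcet loser.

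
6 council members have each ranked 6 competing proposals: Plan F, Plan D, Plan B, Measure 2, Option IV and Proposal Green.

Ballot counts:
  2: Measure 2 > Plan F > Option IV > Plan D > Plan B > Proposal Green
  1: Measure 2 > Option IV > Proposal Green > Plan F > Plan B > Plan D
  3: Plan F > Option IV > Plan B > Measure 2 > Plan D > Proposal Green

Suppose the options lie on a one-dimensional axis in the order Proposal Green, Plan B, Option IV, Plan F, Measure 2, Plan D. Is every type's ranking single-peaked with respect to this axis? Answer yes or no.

no

Axis positions: Proposal Green=1, Plan B=2, Option IV=3, Plan F=4, Measure 2=5, Plan D=6.
Type 1 (peak Measure 2 at position 5): ranking walks positions 5-4-3-6-2-1, expanding outward from the peak — single-peaked.
Type 2: ranking walks positions 5-3-1-4-2-6; Option IV is ranked above Plan F even though Plan F lies between Option IV and the peak Measure 2 on the axis — preferences dip and rise again. Not single-peaked.
Type 3 (peak Plan F at position 4): ranking walks positions 4-3-2-5-6-1, expanding outward from the peak — single-peaked.
Type 2 violates single-peakedness, so the profile is not single-peaked on this axis.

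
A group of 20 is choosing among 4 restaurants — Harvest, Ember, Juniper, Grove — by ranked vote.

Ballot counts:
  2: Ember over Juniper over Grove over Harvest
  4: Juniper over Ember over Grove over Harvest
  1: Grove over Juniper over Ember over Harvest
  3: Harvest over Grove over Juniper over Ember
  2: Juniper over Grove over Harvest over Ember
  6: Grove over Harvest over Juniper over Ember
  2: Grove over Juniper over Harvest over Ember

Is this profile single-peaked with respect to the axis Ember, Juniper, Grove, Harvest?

Axis positions: Ember=1, Juniper=2, Grove=3, Harvest=4.
Bloc 1 (peak Ember at position 1): ranking walks positions 1-2-3-4, expanding outward from the peak — single-peaked.
Bloc 2 (peak Juniper at position 2): ranking walks positions 2-1-3-4, expanding outward from the peak — single-peaked.
Bloc 3 (peak Grove at position 3): ranking walks positions 3-2-1-4, expanding outward from the peak — single-peaked.
Bloc 4 (peak Harvest at position 4): ranking walks positions 4-3-2-1, expanding outward from the peak — single-peaked.
Bloc 5 (peak Juniper at position 2): ranking walks positions 2-3-4-1, expanding outward from the peak — single-peaked.
Bloc 6 (peak Grove at position 3): ranking walks positions 3-4-2-1, expanding outward from the peak — single-peaked.
Bloc 7 (peak Grove at position 3): ranking walks positions 3-2-4-1, expanding outward from the peak — single-peaked.
Every ranking is single-peaked on this axis.

yes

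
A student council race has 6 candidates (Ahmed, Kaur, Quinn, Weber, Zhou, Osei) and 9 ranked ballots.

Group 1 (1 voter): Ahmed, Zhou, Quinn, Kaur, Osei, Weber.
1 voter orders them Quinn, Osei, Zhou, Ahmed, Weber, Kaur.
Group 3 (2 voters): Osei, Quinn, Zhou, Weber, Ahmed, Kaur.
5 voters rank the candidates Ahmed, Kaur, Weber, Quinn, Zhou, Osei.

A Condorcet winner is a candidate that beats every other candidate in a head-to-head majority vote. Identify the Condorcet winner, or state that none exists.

Check each pair by majority over 9 ballots:
Ahmed vs Kaur: Ahmed preferred on 1+1+2+5 = 9 ballots; Ahmed wins 9–0.
Ahmed vs Quinn: 1+5 = 6 for Ahmed, 3 for Quinn — Ahmed by 6–3.
Ahmed vs Weber: Ahmed preferred on 1+1+5 = 7 ballots; Ahmed wins 7–2.
Ahmed vs Zhou: 6 to 3, Ahmed.
Ahmed vs Osei: 1+5 = 6 for Ahmed, 3 for Osei — Ahmed by 6–3.
Kaur vs Quinn: 5 for Kaur, 4 for Quinn — Kaur by 5–4.
Kaur vs Weber: 1+5 = 6 for Kaur, 3 for Weber — Kaur by 6–3.
Kaur vs Zhou: 5 to 4, Kaur.
Kaur vs Osei: Kaur is ranked higher on 1+5 = 6 ballots, Osei on 3. Kaur wins 6–3.
Quinn vs Weber: Quinn is ranked higher on 1+1+2 = 4 ballots, Weber on 5. Weber wins 5–4.
Quinn vs Zhou: Quinn preferred on 1+2+5 = 8 ballots; Quinn wins 8–1.
Quinn vs Osei: Quinn is ranked higher on 1+1+5 = 7 ballots, Osei on 2. Quinn wins 7–2.
Weber vs Zhou: 5 to 4, Weber.
Weber vs Osei: Weber preferred on 5 ballots; Weber wins 5–4.
Zhou vs Osei: 6 to 3, Zhou.
Only Ahmed has no losses; Ahmed is the Condorcet winner.

Ahmed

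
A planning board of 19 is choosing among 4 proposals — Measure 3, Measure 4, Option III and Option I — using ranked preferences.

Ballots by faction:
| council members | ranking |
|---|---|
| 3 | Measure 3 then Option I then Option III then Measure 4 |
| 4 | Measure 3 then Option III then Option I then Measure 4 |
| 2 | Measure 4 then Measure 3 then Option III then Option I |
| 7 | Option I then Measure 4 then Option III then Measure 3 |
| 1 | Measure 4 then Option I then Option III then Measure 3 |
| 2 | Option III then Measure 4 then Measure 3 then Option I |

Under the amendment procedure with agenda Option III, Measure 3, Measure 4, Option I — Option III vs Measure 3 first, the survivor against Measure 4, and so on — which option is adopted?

Option I

Round 1: Option III vs Measure 3 — 10–9, Option III advances.
Round 2: Option III vs Measure 4 — 9–10, Measure 4 advances.
Round 3: Measure 4 vs Option I — 5–14, Option I advances.
Option I survives the agenda.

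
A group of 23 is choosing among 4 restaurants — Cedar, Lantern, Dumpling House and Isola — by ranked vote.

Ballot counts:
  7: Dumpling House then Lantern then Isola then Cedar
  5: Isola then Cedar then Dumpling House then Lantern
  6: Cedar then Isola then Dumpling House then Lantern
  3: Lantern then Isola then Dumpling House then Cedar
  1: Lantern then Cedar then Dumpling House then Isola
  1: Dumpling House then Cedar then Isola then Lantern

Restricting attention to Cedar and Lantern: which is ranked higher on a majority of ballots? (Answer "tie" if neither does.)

Cedar

Ballots ranking Cedar above Lantern: 5 + 6 + 1 = 12.
Ballots ranking Lantern above Cedar: 23 − 12 = 11.
Cedar wins the head-to-head 12–11.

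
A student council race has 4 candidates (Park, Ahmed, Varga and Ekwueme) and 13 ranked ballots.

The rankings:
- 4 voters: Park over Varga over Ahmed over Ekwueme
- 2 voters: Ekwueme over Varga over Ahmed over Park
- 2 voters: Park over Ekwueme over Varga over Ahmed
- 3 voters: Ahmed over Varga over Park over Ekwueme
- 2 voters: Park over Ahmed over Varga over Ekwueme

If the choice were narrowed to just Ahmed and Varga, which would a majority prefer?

Varga

Ballots ranking Ahmed above Varga: 3 + 2 = 5.
Ballots ranking Varga above Ahmed: 13 − 5 = 8.
Varga wins the head-to-head 8–5.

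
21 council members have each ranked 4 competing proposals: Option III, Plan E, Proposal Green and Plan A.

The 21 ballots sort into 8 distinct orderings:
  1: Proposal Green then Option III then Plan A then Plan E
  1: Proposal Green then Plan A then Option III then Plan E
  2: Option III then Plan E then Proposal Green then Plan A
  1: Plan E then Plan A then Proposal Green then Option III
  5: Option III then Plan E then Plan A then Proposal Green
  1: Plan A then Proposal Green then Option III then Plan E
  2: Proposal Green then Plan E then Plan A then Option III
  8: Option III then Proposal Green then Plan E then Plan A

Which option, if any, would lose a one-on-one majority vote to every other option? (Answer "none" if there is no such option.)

Plan A

Head-to-head results (21 council members):
Option III vs Plan E: Option III preferred on 1+1+2+5+1+8 = 18 ballots; Option III wins 18–3.
Option III vs Proposal Green: 15 to 6, Option III.
Option III vs Plan A: Option III wins 16–5.
Plan E vs Proposal Green: Proposal Green, 13–8.
Plan E vs Plan A: Plan E wins 18–3.
Proposal Green–Plan A: Proposal Green 14–7.
Plan A is beaten in every head-to-head and is the Condorcet loser.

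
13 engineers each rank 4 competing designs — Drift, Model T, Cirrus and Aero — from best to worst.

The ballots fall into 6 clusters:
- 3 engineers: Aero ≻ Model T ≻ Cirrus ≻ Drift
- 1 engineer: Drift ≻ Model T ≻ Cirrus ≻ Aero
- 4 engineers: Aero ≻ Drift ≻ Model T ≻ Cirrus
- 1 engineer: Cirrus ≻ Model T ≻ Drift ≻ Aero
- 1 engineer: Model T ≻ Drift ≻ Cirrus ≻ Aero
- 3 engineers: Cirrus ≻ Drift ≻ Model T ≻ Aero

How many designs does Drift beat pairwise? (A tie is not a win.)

1

Drift against each rival (13 engineers):
Drift vs Model T: Drift wins 8–5.
Drift vs Cirrus: Cirrus wins 7–6.
Drift–Aero: Aero 7–6.
Drift beats Model T; loses to Cirrus, Aero — 1 pairwise win.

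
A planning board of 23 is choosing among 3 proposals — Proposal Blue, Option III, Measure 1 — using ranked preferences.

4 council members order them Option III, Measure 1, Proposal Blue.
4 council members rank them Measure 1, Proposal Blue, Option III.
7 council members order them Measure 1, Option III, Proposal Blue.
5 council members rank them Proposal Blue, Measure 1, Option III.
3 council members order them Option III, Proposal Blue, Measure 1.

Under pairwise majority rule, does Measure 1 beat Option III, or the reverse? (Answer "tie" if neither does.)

Ballots ranking Measure 1 above Option III: 4 + 7 + 5 = 16.
Ballots ranking Option III above Measure 1: 23 − 16 = 7.
Measure 1 wins the head-to-head 16–7.

Measure 1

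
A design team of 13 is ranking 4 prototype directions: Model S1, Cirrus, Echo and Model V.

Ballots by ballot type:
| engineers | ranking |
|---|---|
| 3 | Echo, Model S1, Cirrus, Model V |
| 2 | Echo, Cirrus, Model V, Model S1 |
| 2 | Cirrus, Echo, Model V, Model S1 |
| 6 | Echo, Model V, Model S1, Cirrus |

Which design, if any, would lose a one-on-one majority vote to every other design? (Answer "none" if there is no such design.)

Pairwise majorities:
Model S1 vs Cirrus: 9 to 4, Model S1.
Model S1 vs Echo: 0 for Model S1, 13 for Echo — Echo by 13–0.
Model S1 vs Model V: 3 to 10, Model V.
Cirrus vs Echo: 2 for Cirrus, 11 for Echo — Echo by 11–2.
Cirrus–Model V: Cirrus 7–6.
Echo vs Model V: Echo preferred on 3+2+2+6 = 13 ballots; Echo wins 13–0.
No design is winless: Model S1 beats Cirrus; Cirrus beats Model V; Echo beats Model S1; Model V beats Model S1. There is no Condorcet loser.

none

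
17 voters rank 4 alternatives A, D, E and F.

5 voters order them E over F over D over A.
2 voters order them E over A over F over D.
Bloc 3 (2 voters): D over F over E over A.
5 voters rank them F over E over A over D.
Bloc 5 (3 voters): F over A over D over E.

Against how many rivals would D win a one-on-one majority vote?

0

D against each rival (17 voters):
D vs A: 5+2 = 7 for D, 10 for A — A by 10–7.
D vs E: E wins 12–5.
D vs F: 2 for D, 15 for F — F by 15–2.
D beats no one; loses to A, E, F — 0 pairwise wins.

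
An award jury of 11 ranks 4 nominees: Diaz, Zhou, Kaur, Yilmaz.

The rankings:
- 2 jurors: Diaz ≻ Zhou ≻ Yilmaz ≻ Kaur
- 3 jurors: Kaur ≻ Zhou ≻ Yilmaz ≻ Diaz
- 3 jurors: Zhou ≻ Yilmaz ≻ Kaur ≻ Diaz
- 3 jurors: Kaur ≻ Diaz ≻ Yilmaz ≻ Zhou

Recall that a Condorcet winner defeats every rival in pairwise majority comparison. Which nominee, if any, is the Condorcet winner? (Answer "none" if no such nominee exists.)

Check each pair by majority over 11 ballots:
Diaz vs Zhou: Zhou wins 6–5.
Diaz vs Kaur: Kaur wins 9–2.
Diaz–Yilmaz: Yilmaz 6–5.
Zhou vs Kaur: Kaur wins 6–5.
Zhou–Yilmaz: Zhou 8–3.
Kaur–Yilmaz: Kaur 6–5.
Only Kaur has no losses; Kaur is the Condorcet winner.

Kaur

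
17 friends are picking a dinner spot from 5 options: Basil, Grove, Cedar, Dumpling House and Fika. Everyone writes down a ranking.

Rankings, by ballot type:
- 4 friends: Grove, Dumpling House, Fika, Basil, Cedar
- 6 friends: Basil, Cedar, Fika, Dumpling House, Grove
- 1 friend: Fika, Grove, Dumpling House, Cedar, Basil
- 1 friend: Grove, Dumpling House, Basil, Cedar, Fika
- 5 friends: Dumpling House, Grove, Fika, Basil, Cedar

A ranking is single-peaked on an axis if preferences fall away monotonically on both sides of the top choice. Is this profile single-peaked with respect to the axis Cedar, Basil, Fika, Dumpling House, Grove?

Axis positions: Cedar=1, Basil=2, Fika=3, Dumpling House=4, Grove=5.
Ballot type 1 (peak Grove at position 5): ranking walks positions 5-4-3-2-1, expanding outward from the peak — single-peaked.
Ballot type 2 (peak Basil at position 2): ranking walks positions 2-1-3-4-5, expanding outward from the peak — single-peaked.
Ballot type 3: ranking walks positions 3-5-4-1-2; Grove is ranked above Dumpling House even though Dumpling House lies between Grove and the peak Fika on the axis — preferences dip and rise again. Not single-peaked.
Ballot type 4: ranking walks positions 5-4-2-1-3; Basil is ranked above Fika even though Fika lies between Basil and the peak Grove on the axis — preferences dip and rise again. Not single-peaked.
Ballot type 5 (peak Dumpling House at position 4): ranking walks positions 4-5-3-2-1, expanding outward from the peak — single-peaked.
Ballot type 3 violates single-peakedness, so the profile is not single-peaked on this axis.

no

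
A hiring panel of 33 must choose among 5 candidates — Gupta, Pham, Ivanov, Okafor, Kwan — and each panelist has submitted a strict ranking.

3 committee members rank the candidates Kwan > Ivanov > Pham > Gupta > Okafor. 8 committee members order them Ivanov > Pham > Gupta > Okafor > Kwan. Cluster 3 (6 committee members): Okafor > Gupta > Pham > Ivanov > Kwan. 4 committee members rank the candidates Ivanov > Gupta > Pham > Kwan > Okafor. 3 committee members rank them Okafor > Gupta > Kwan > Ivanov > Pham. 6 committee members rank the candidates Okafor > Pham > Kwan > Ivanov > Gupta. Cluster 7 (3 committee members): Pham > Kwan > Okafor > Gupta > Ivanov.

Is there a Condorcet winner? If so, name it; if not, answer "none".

Pairwise majorities:
Gupta vs Pham: Pham wins 20–13.
Gupta vs Ivanov: Ivanov, 21–12.
Gupta vs Okafor: Okafor, 18–15.
Gupta–Kwan: Gupta 21–12.
Pham vs Ivanov: Ivanov, 18–15.
Pham vs Okafor: Pham, 18–15.
Pham vs Kwan: Pham, 27–6.
Ivanov vs Okafor: Okafor wins 18–15.
Ivanov vs Kwan: Ivanov, 18–15.
Okafor–Kwan: Okafor 23–10.
No candidate is unbeaten: Gupta loses to Pham; Pham loses to Ivanov; Ivanov loses to Okafor; Okafor loses to Pham; Kwan loses to Gupta. In particular Pham > Okafor > Ivanov > Pham is a majority cycle — no Condorcet winner exists.

none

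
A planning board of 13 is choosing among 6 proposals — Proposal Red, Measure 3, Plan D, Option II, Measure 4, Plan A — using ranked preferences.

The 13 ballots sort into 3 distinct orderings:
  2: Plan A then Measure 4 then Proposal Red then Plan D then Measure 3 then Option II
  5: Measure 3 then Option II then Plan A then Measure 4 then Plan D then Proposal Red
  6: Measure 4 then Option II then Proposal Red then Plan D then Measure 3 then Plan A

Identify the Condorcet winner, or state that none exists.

none

Pairwise majorities:
Proposal Red–Measure 3: Proposal Red 8–5.
Proposal Red vs Plan D: Proposal Red, 8–5.
Proposal Red vs Option II: Option II, 11–2.
Proposal Red vs Measure 4: Measure 4 wins 13–0.
Proposal Red–Plan A: Plan A 7–6.
Measure 3 vs Plan D: Measure 3 preferred on 5 ballots; Plan D wins 8–5.
Measure 3 vs Option II: Measure 3 preferred on 2+5 = 7 ballots; Measure 3 wins 7–6.
Measure 3 vs Measure 4: 5 to 8, Measure 4.
Measure 3 vs Plan A: Measure 3 preferred on 5+6 = 11 ballots; Measure 3 wins 11–2.
Plan D vs Option II: Option II, 11–2.
Plan D vs Measure 4: Measure 4, 13–0.
Plan D vs Plan A: Plan A wins 7–6.
Option II vs Measure 4: 5 to 8, Measure 4.
Option II vs Plan A: 11 to 2, Option II.
Measure 4–Plan A: Plan A 7–6.
Every option loses at least once (Proposal Red loses to Option II; Measure 3 loses to Proposal Red; Plan D loses to Proposal Red; Option II loses to Measure 3; Measure 4 loses to Plan A; Plan A loses to Measure 3). The majority relation contains the cycle Proposal Red > Measure 3 > Option II > Proposal Red, so there is no Condorcet winner.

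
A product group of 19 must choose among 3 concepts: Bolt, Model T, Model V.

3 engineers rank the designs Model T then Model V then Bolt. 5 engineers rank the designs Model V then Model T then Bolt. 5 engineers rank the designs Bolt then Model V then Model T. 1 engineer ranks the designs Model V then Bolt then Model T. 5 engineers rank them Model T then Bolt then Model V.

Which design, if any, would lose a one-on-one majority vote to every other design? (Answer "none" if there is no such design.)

Pairwise majorities:
Bolt vs Model T: Model T wins 13–6.
Bolt vs Model V: 10 to 9, Bolt.
Model T vs Model V: Model V wins 11–8.
No design is winless: Bolt beats Model V; Model T beats Bolt; Model V beats Model T. There is no Condorcet loser.

none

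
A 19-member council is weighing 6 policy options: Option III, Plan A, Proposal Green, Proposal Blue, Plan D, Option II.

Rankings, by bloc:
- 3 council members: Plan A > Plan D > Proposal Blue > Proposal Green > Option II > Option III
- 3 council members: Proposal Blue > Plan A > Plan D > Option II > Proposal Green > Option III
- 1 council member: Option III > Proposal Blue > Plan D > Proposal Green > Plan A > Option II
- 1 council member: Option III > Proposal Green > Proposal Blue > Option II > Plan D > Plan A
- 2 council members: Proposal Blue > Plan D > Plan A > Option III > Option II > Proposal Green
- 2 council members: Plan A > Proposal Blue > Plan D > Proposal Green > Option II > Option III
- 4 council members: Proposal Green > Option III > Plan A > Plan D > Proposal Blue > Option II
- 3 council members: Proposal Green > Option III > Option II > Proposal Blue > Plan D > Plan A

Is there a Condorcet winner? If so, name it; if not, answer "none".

Head-to-head results (19 council members):
Option III vs Plan A: Plan A, 10–9.
Option III vs Proposal Green: Proposal Green wins 15–4.
Option III–Proposal Blue: Proposal Blue 10–9.
Option III–Plan D: Plan D 10–9.
Option III–Option II: Option III 11–8.
Plan A–Proposal Green: Plan A 10–9.
Plan A–Proposal Blue: Proposal Blue 10–9.
Plan A vs Plan D: 12 to 7, Plan A.
Plan A vs Option II: Plan A preferred on 3+3+1+2+2+4 = 15 ballots; Plan A wins 15–4.
Proposal Green vs Proposal Blue: Proposal Green is ranked higher on 1+4+3 = 8 ballots, Proposal Blue on 11. Proposal Blue wins 11–8.
Proposal Green vs Plan D: Proposal Green is ranked higher on 1+4+3 = 8 ballots, Plan D on 11. Plan D wins 11–8.
Proposal Green vs Option II: Proposal Green wins 14–5.
Proposal Blue vs Plan D: Proposal Blue wins 12–7.
Proposal Blue vs Option II: Proposal Blue is ranked higher on 16 ballots, Option II on 3. Proposal Blue wins 16–3.
Plan D vs Option II: 3+3+1+2+2+4 = 15 for Plan D, 4 for Option II — Plan D by 15–4.
Only Proposal Blue has no losses; Proposal Blue is the Condorcet winner.

Proposal Blue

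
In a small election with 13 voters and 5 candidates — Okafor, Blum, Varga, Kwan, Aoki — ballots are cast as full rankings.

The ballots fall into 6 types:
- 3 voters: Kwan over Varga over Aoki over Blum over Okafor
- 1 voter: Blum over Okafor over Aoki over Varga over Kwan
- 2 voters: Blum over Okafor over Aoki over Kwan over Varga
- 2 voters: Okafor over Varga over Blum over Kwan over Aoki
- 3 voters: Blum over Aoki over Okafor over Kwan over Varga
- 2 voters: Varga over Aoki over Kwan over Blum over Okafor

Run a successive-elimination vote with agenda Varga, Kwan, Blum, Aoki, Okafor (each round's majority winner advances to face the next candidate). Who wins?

Round 1: Varga vs Kwan — 5–8, Kwan advances.
Round 2: Kwan vs Blum — 5–8, Blum advances.
Round 3: Blum vs Aoki — 8–5, Blum advances.
Round 4: Blum vs Okafor — 11–2, Blum advances.
The agenda winner is Blum.

Blum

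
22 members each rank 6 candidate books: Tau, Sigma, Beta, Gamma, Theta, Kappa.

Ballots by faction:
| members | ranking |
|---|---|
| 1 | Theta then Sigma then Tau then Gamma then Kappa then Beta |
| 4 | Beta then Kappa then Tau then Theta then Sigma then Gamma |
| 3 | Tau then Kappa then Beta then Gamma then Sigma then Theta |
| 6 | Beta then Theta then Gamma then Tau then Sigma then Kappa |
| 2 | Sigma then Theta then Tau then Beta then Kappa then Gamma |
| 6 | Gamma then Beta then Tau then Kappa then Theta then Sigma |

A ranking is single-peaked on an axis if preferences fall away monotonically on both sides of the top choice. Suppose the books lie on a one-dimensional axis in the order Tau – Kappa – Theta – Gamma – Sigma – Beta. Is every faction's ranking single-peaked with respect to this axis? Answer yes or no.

no

Axis positions: Tau=1, Kappa=2, Theta=3, Gamma=4, Sigma=5, Beta=6.
Faction 1: ranking walks positions 3-5-1-4-2-6; Sigma is ranked above Gamma even though Gamma lies between Sigma and the peak Theta on the axis — preferences dip and rise again. Not single-peaked.
Faction 2: ranking walks positions 6-2-1-3-5-4; Kappa is ranked above Sigma even though Sigma lies between Kappa and the peak Beta on the axis — preferences dip and rise again. Not single-peaked.
Faction 3: ranking walks positions 1-2-6-4-5-3; Beta is ranked above Theta even though Theta lies between Beta and the peak Tau on the axis — preferences dip and rise again. Not single-peaked.
Faction 4: ranking walks positions 6-3-4-1-5-2; Theta is ranked above Sigma even though Sigma lies between Theta and the peak Beta on the axis — preferences dip and rise again. Not single-peaked.
Faction 5: ranking walks positions 5-3-1-6-2-4; Theta is ranked above Gamma even though Gamma lies between Theta and the peak Sigma on the axis — preferences dip and rise again. Not single-peaked.
Faction 6: ranking walks positions 4-6-1-2-3-5; Beta is ranked above Sigma even though Sigma lies between Beta and the peak Gamma on the axis — preferences dip and rise again. Not single-peaked.
Faction 1 violates single-peakedness, so the profile is not single-peaked on this axis.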